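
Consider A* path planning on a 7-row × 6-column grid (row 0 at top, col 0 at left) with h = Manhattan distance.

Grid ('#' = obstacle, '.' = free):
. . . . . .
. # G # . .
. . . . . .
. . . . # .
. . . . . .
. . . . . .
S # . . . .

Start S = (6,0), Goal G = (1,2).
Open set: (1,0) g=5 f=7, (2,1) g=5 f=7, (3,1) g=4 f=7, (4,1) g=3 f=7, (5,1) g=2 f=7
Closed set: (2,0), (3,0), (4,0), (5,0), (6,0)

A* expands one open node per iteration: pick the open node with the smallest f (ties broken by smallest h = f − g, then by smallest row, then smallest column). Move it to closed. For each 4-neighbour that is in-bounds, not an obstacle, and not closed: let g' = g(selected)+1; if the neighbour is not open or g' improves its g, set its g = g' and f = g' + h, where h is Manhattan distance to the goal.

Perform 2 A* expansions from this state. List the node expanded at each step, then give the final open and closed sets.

order=[(1,0) → (2,1)]; open=[(0,0) g=6 f=9, (2,2) g=6 f=7, (3,1) g=4 f=7, (4,1) g=3 f=7, (5,1) g=2 f=7]; closed=[(1,0), (2,0), (2,1), (3,0), (4,0), (5,0), (6,0)]

step 1: expand (1,0) (f=7, h=2) → closed; open now [(0,0) g=6 f=9, (2,1) g=5 f=7, (3,1) g=4 f=7, (4,1) g=3 f=7, (5,1) g=2 f=7]
step 2: expand (2,1) (f=7, h=2) → closed; open now [(0,0) g=6 f=9, (2,2) g=6 f=7, (3,1) g=4 f=7, (4,1) g=3 f=7, (5,1) g=2 f=7]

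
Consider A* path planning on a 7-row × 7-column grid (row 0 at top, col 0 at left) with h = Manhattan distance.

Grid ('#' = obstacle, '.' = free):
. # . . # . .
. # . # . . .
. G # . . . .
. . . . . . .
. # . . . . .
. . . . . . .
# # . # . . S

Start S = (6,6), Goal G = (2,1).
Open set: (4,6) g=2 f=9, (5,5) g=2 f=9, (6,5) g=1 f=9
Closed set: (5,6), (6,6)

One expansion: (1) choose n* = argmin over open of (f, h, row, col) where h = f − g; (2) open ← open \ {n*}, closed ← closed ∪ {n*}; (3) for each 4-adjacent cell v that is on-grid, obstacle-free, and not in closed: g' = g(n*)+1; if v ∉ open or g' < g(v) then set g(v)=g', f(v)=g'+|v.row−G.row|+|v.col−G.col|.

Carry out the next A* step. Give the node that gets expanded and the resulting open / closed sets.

step 1: expand (4,6) (f=9, h=7) → closed; open now [(3,6) g=3 f=9, (4,5) g=3 f=9, (5,5) g=2 f=9, (6,5) g=1 f=9]

expanded=(4,6); open=[(3,6) g=3 f=9, (4,5) g=3 f=9, (5,5) g=2 f=9, (6,5) g=1 f=9]; closed=[(4,6), (5,6), (6,6)]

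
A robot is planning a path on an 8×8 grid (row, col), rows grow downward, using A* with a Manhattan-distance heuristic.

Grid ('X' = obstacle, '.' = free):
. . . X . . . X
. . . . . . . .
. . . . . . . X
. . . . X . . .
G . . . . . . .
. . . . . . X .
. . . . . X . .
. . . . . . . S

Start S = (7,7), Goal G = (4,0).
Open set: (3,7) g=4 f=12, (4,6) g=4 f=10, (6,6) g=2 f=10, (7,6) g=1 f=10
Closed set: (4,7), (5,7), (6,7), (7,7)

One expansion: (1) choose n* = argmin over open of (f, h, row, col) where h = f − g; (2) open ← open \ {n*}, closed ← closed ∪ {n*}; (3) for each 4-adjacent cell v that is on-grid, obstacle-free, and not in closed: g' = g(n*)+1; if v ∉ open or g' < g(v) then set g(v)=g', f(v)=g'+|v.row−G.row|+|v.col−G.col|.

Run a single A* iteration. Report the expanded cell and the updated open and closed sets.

expanded=(4,6); open=[(3,6) g=5 f=12, (3,7) g=4 f=12, (4,5) g=5 f=10, (6,6) g=2 f=10, (7,6) g=1 f=10]; closed=[(4,6), (4,7), (5,7), (6,7), (7,7)]

step 1: expand (4,6) (f=10, h=6) → closed; open now [(3,6) g=5 f=12, (3,7) g=4 f=12, (4,5) g=5 f=10, (6,6) g=2 f=10, (7,6) g=1 f=10]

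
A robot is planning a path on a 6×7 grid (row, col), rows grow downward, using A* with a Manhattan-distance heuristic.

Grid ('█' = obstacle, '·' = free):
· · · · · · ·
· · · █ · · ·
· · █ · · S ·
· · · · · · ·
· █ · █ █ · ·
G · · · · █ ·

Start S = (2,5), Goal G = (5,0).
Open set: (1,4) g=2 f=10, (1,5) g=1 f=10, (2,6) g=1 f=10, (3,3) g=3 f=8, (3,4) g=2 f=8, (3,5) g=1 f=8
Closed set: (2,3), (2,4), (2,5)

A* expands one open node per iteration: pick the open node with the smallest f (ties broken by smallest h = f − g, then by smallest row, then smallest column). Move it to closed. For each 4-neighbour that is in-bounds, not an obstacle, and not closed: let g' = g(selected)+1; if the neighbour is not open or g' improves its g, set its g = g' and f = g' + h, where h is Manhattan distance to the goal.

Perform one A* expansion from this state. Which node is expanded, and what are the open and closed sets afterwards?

expanded=(3,3); open=[(1,4) g=2 f=10, (1,5) g=1 f=10, (2,6) g=1 f=10, (3,2) g=4 f=8, (3,4) g=2 f=8, (3,5) g=1 f=8]; closed=[(2,3), (2,4), (2,5), (3,3)]

step 1: expand (3,3) (f=8, h=5) → closed; open now [(1,4) g=2 f=10, (1,5) g=1 f=10, (2,6) g=1 f=10, (3,2) g=4 f=8, (3,4) g=2 f=8, (3,5) g=1 f=8]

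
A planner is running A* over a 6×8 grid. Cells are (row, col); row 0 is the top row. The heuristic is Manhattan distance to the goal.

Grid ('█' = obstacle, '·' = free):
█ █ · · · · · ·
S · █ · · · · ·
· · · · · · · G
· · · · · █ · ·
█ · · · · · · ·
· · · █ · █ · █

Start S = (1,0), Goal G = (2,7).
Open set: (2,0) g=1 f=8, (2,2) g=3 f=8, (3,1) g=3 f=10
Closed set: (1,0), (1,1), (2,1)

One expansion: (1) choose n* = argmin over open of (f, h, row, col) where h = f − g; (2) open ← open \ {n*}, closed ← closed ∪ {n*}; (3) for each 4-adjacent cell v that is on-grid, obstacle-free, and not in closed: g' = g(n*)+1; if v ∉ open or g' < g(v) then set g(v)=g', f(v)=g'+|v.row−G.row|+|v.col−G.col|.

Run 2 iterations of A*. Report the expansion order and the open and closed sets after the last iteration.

step 1: expand (2,2) (f=8, h=5) → closed; open now [(2,0) g=1 f=8, (2,3) g=4 f=8, (3,1) g=3 f=10, (3,2) g=4 f=10]
step 2: expand (2,3) (f=8, h=4) → closed; open now [(1,3) g=5 f=10, (2,0) g=1 f=8, (2,4) g=5 f=8, (3,1) g=3 f=10, (3,2) g=4 f=10, (3,3) g=5 f=10]

order=[(2,2) → (2,3)]; open=[(1,3) g=5 f=10, (2,0) g=1 f=8, (2,4) g=5 f=8, (3,1) g=3 f=10, (3,2) g=4 f=10, (3,3) g=5 f=10]; closed=[(1,0), (1,1), (2,1), (2,2), (2,3)]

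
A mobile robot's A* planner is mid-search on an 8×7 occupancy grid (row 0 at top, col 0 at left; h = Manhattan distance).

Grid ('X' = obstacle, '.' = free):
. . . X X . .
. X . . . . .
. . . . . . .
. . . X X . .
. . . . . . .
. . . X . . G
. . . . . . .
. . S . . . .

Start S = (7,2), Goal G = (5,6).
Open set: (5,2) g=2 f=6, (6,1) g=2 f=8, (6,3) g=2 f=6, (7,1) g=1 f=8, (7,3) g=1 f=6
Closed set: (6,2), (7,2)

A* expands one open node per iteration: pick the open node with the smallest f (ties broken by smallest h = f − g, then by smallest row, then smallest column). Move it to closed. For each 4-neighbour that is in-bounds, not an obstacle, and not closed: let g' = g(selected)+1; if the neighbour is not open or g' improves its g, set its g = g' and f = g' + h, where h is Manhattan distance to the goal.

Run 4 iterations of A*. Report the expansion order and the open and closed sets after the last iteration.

step 1: expand (5,2) (f=6, h=4) → closed; open now [(4,2) g=3 f=8, (5,1) g=3 f=8, (6,1) g=2 f=8, (6,3) g=2 f=6, (7,1) g=1 f=8, (7,3) g=1 f=6]
step 2: expand (6,3) (f=6, h=4) → closed; open now [(4,2) g=3 f=8, (5,1) g=3 f=8, (6,1) g=2 f=8, (6,4) g=3 f=6, (7,1) g=1 f=8, (7,3) g=1 f=6]
step 3: expand (6,4) (f=6, h=3) → closed; open now [(4,2) g=3 f=8, (5,1) g=3 f=8, (5,4) g=4 f=6, (6,1) g=2 f=8, (6,5) g=4 f=6, (7,1) g=1 f=8, (7,3) g=1 f=6, (7,4) g=4 f=8]
step 4: expand (5,4) (f=6, h=2) → closed; open now [(4,2) g=3 f=8, (4,4) g=5 f=8, (5,1) g=3 f=8, (5,5) g=5 f=6, (6,1) g=2 f=8, (6,5) g=4 f=6, (7,1) g=1 f=8, (7,3) g=1 f=6, (7,4) g=4 f=8]

order=[(5,2) → (6,3) → (6,4) → (5,4)]; open=[(4,2) g=3 f=8, (4,4) g=5 f=8, (5,1) g=3 f=8, (5,5) g=5 f=6, (6,1) g=2 f=8, (6,5) g=4 f=6, (7,1) g=1 f=8, (7,3) g=1 f=6, (7,4) g=4 f=8]; closed=[(5,2), (5,4), (6,2), (6,3), (6,4), (7,2)]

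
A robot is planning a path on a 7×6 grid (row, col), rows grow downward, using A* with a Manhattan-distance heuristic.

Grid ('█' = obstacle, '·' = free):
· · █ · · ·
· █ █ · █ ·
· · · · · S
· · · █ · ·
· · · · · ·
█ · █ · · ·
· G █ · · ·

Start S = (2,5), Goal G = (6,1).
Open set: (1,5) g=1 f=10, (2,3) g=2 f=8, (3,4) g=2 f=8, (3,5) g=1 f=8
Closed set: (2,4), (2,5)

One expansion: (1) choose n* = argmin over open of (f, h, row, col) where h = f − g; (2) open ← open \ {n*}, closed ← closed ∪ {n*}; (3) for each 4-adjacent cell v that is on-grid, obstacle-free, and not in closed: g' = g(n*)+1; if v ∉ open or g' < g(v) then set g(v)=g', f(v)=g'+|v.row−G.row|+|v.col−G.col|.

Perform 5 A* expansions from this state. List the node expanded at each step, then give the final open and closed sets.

order=[(2,3) → (2,2) → (2,1) → (3,1) → (4,1)]; open=[(1,3) g=3 f=10, (1,5) g=1 f=10, (2,0) g=5 f=10, (3,0) g=6 f=10, (3,2) g=4 f=8, (3,4) g=2 f=8, (3,5) g=1 f=8, (4,0) g=7 f=10, (4,2) g=7 f=10, (5,1) g=7 f=8]; closed=[(2,1), (2,2), (2,3), (2,4), (2,5), (3,1), (4,1)]

step 1: expand (2,3) (f=8, h=6) → closed; open now [(1,3) g=3 f=10, (1,5) g=1 f=10, (2,2) g=3 f=8, (3,4) g=2 f=8, (3,5) g=1 f=8]
step 2: expand (2,2) (f=8, h=5) → closed; open now [(1,3) g=3 f=10, (1,5) g=1 f=10, (2,1) g=4 f=8, (3,2) g=4 f=8, (3,4) g=2 f=8, (3,5) g=1 f=8]
step 3: expand (2,1) (f=8, h=4) → closed; open now [(1,3) g=3 f=10, (1,5) g=1 f=10, (2,0) g=5 f=10, (3,1) g=5 f=8, (3,2) g=4 f=8, (3,4) g=2 f=8, (3,5) g=1 f=8]
step 4: expand (3,1) (f=8, h=3) → closed; open now [(1,3) g=3 f=10, (1,5) g=1 f=10, (2,0) g=5 f=10, (3,0) g=6 f=10, (3,2) g=4 f=8, (3,4) g=2 f=8, (3,5) g=1 f=8, (4,1) g=6 f=8]
step 5: expand (4,1) (f=8, h=2) → closed; open now [(1,3) g=3 f=10, (1,5) g=1 f=10, (2,0) g=5 f=10, (3,0) g=6 f=10, (3,2) g=4 f=8, (3,4) g=2 f=8, (3,5) g=1 f=8, (4,0) g=7 f=10, (4,2) g=7 f=10, (5,1) g=7 f=8]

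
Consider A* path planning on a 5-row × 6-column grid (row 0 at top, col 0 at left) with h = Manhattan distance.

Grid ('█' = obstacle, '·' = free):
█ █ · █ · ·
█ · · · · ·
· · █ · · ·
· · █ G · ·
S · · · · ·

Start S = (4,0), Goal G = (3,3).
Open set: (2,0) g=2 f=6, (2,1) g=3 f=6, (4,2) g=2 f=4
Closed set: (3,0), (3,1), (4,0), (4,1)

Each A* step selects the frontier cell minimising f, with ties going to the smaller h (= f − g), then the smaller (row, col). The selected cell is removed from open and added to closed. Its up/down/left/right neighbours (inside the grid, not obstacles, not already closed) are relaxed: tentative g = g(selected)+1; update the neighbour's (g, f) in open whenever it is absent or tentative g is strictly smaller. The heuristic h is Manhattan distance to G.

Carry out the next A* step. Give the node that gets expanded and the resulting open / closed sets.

step 1: expand (4,2) (f=4, h=2) → closed; open now [(2,0) g=2 f=6, (2,1) g=3 f=6, (4,3) g=3 f=4]

expanded=(4,2); open=[(2,0) g=2 f=6, (2,1) g=3 f=6, (4,3) g=3 f=4]; closed=[(3,0), (3,1), (4,0), (4,1), (4,2)]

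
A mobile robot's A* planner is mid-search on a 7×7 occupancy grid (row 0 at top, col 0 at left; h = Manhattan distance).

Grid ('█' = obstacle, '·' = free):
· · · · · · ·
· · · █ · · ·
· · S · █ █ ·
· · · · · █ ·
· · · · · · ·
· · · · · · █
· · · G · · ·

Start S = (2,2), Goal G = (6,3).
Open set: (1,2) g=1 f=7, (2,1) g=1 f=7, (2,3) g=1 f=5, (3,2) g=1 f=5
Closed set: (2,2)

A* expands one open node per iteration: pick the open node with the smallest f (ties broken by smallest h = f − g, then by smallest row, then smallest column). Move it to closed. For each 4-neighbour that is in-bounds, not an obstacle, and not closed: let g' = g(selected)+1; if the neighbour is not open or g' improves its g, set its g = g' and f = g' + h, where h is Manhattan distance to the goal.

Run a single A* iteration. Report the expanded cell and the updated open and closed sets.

step 1: expand (2,3) (f=5, h=4) → closed; open now [(1,2) g=1 f=7, (2,1) g=1 f=7, (3,2) g=1 f=5, (3,3) g=2 f=5]

expanded=(2,3); open=[(1,2) g=1 f=7, (2,1) g=1 f=7, (3,2) g=1 f=5, (3,3) g=2 f=5]; closed=[(2,2), (2,3)]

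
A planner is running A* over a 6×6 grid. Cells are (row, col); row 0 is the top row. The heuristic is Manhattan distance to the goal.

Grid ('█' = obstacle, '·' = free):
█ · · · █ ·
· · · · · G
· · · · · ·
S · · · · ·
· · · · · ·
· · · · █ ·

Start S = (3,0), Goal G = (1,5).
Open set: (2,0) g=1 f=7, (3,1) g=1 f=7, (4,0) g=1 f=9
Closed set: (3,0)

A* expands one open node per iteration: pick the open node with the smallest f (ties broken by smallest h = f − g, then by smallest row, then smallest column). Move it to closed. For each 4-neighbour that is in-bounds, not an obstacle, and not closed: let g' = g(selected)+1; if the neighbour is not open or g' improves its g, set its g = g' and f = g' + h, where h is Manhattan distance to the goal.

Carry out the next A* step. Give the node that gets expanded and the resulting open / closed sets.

step 1: expand (2,0) (f=7, h=6) → closed; open now [(1,0) g=2 f=7, (2,1) g=2 f=7, (3,1) g=1 f=7, (4,0) g=1 f=9]

expanded=(2,0); open=[(1,0) g=2 f=7, (2,1) g=2 f=7, (3,1) g=1 f=7, (4,0) g=1 f=9]; closed=[(2,0), (3,0)]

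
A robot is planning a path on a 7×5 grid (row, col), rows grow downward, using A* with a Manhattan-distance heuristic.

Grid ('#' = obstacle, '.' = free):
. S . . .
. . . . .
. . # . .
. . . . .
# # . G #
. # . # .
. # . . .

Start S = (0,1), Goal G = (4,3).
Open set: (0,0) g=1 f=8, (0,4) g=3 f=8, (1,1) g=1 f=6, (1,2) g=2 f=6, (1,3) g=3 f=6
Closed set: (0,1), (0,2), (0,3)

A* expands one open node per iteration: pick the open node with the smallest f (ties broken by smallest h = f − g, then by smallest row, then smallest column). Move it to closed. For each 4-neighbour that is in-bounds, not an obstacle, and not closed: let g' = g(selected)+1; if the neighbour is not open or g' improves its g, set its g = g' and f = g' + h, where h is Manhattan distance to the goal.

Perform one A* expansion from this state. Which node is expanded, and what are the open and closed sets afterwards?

expanded=(1,3); open=[(0,0) g=1 f=8, (0,4) g=3 f=8, (1,1) g=1 f=6, (1,2) g=2 f=6, (1,4) g=4 f=8, (2,3) g=4 f=6]; closed=[(0,1), (0,2), (0,3), (1,3)]

step 1: expand (1,3) (f=6, h=3) → closed; open now [(0,0) g=1 f=8, (0,4) g=3 f=8, (1,1) g=1 f=6, (1,2) g=2 f=6, (1,4) g=4 f=8, (2,3) g=4 f=6]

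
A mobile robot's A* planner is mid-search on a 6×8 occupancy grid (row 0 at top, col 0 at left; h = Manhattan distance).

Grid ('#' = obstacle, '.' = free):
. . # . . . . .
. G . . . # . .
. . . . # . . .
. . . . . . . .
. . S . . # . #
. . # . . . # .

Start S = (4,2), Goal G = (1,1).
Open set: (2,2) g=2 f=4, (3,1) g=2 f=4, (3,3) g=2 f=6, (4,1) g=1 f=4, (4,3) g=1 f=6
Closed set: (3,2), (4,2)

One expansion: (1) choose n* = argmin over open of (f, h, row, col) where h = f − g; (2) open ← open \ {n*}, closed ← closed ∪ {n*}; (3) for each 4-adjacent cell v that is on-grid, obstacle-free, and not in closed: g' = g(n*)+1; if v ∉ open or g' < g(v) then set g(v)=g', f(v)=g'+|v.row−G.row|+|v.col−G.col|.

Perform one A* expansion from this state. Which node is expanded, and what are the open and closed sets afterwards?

expanded=(2,2); open=[(1,2) g=3 f=4, (2,1) g=3 f=4, (2,3) g=3 f=6, (3,1) g=2 f=4, (3,3) g=2 f=6, (4,1) g=1 f=4, (4,3) g=1 f=6]; closed=[(2,2), (3,2), (4,2)]

step 1: expand (2,2) (f=4, h=2) → closed; open now [(1,2) g=3 f=4, (2,1) g=3 f=4, (2,3) g=3 f=6, (3,1) g=2 f=4, (3,3) g=2 f=6, (4,1) g=1 f=4, (4,3) g=1 f=6]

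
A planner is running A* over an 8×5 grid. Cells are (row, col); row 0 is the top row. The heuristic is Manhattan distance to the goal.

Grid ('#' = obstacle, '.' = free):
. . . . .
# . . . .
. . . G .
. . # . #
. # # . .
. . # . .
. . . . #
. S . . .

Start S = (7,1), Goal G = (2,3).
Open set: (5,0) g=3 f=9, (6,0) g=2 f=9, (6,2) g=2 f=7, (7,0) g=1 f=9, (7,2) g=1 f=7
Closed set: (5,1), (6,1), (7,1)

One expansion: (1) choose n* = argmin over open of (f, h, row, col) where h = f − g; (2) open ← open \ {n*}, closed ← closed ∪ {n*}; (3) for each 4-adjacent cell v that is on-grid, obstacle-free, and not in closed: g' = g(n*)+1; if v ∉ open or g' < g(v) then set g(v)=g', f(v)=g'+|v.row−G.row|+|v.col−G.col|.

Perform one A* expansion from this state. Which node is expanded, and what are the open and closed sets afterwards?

expanded=(6,2); open=[(5,0) g=3 f=9, (6,0) g=2 f=9, (6,3) g=3 f=7, (7,0) g=1 f=9, (7,2) g=1 f=7]; closed=[(5,1), (6,1), (6,2), (7,1)]

step 1: expand (6,2) (f=7, h=5) → closed; open now [(5,0) g=3 f=9, (6,0) g=2 f=9, (6,3) g=3 f=7, (7,0) g=1 f=9, (7,2) g=1 f=7]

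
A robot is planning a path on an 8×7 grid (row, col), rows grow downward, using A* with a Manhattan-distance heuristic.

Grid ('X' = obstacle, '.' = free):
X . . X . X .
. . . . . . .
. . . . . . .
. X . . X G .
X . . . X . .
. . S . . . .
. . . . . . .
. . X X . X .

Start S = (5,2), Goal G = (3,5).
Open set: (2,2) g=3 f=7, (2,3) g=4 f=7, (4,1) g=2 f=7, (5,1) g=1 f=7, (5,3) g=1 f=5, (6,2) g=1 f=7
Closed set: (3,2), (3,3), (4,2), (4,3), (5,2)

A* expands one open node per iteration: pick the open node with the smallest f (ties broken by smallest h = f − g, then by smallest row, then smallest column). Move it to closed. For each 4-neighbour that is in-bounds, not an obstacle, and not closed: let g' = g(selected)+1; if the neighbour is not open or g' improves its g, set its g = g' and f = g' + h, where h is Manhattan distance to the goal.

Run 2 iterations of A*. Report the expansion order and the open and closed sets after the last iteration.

order=[(5,3) → (5,4)]; open=[(2,2) g=3 f=7, (2,3) g=4 f=7, (4,1) g=2 f=7, (5,1) g=1 f=7, (5,5) g=3 f=5, (6,2) g=1 f=7, (6,3) g=2 f=7, (6,4) g=3 f=7]; closed=[(3,2), (3,3), (4,2), (4,3), (5,2), (5,3), (5,4)]

step 1: expand (5,3) (f=5, h=4) → closed; open now [(2,2) g=3 f=7, (2,3) g=4 f=7, (4,1) g=2 f=7, (5,1) g=1 f=7, (5,4) g=2 f=5, (6,2) g=1 f=7, (6,3) g=2 f=7]
step 2: expand (5,4) (f=5, h=3) → closed; open now [(2,2) g=3 f=7, (2,3) g=4 f=7, (4,1) g=2 f=7, (5,1) g=1 f=7, (5,5) g=3 f=5, (6,2) g=1 f=7, (6,3) g=2 f=7, (6,4) g=3 f=7]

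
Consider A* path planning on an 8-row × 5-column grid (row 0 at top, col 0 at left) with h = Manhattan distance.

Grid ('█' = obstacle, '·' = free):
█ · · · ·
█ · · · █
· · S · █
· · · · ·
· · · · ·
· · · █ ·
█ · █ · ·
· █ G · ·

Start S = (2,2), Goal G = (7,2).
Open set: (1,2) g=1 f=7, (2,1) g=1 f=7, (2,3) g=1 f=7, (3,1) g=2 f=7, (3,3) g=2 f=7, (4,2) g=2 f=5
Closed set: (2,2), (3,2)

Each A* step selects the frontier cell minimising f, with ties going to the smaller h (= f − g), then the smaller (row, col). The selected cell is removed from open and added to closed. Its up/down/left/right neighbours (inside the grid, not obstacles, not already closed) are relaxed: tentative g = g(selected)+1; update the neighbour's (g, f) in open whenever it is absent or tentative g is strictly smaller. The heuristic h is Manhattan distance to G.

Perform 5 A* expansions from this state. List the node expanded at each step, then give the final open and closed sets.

step 1: expand (4,2) (f=5, h=3) → closed; open now [(1,2) g=1 f=7, (2,1) g=1 f=7, (2,3) g=1 f=7, (3,1) g=2 f=7, (3,3) g=2 f=7, (4,1) g=3 f=7, (4,3) g=3 f=7, (5,2) g=3 f=5]
step 2: expand (5,2) (f=5, h=2) → closed; open now [(1,2) g=1 f=7, (2,1) g=1 f=7, (2,3) g=1 f=7, (3,1) g=2 f=7, (3,3) g=2 f=7, (4,1) g=3 f=7, (4,3) g=3 f=7, (5,1) g=4 f=7]
step 3: expand (5,1) (f=7, h=3) → closed; open now [(1,2) g=1 f=7, (2,1) g=1 f=7, (2,3) g=1 f=7, (3,1) g=2 f=7, (3,3) g=2 f=7, (4,1) g=3 f=7, (4,3) g=3 f=7, (5,0) g=5 f=9, (6,1) g=5 f=7]
step 4: expand (6,1) (f=7, h=2) → closed; open now [(1,2) g=1 f=7, (2,1) g=1 f=7, (2,3) g=1 f=7, (3,1) g=2 f=7, (3,3) g=2 f=7, (4,1) g=3 f=7, (4,3) g=3 f=7, (5,0) g=5 f=9]
step 5: expand (4,1) (f=7, h=4) → closed; open now [(1,2) g=1 f=7, (2,1) g=1 f=7, (2,3) g=1 f=7, (3,1) g=2 f=7, (3,3) g=2 f=7, (4,0) g=4 f=9, (4,3) g=3 f=7, (5,0) g=5 f=9]

order=[(4,2) → (5,2) → (5,1) → (6,1) → (4,1)]; open=[(1,2) g=1 f=7, (2,1) g=1 f=7, (2,3) g=1 f=7, (3,1) g=2 f=7, (3,3) g=2 f=7, (4,0) g=4 f=9, (4,3) g=3 f=7, (5,0) g=5 f=9]; closed=[(2,2), (3,2), (4,1), (4,2), (5,1), (5,2), (6,1)]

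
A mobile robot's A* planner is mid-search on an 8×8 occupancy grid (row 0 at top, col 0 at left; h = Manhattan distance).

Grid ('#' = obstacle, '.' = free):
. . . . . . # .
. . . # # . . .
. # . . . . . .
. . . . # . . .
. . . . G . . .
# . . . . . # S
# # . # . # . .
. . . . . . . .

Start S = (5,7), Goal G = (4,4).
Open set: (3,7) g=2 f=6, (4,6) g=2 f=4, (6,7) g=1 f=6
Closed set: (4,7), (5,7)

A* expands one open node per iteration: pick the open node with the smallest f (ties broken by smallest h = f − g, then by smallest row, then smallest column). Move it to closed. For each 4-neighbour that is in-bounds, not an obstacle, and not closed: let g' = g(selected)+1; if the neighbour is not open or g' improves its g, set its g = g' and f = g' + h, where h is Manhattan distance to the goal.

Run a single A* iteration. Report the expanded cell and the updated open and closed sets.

step 1: expand (4,6) (f=4, h=2) → closed; open now [(3,6) g=3 f=6, (3,7) g=2 f=6, (4,5) g=3 f=4, (6,7) g=1 f=6]

expanded=(4,6); open=[(3,6) g=3 f=6, (3,7) g=2 f=6, (4,5) g=3 f=4, (6,7) g=1 f=6]; closed=[(4,6), (4,7), (5,7)]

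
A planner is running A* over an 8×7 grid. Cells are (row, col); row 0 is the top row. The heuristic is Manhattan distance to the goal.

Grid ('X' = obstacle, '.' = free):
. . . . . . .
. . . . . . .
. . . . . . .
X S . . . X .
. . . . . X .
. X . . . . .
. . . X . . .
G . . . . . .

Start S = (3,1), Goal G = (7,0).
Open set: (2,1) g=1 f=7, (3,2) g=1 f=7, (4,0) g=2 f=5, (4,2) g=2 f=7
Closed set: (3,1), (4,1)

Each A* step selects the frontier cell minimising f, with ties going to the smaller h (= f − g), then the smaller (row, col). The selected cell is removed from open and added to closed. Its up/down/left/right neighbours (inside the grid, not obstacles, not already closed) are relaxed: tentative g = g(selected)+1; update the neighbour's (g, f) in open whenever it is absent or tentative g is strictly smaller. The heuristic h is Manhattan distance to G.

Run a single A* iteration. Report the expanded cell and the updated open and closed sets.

step 1: expand (4,0) (f=5, h=3) → closed; open now [(2,1) g=1 f=7, (3,2) g=1 f=7, (4,2) g=2 f=7, (5,0) g=3 f=5]

expanded=(4,0); open=[(2,1) g=1 f=7, (3,2) g=1 f=7, (4,2) g=2 f=7, (5,0) g=3 f=5]; closed=[(3,1), (4,0), (4,1)]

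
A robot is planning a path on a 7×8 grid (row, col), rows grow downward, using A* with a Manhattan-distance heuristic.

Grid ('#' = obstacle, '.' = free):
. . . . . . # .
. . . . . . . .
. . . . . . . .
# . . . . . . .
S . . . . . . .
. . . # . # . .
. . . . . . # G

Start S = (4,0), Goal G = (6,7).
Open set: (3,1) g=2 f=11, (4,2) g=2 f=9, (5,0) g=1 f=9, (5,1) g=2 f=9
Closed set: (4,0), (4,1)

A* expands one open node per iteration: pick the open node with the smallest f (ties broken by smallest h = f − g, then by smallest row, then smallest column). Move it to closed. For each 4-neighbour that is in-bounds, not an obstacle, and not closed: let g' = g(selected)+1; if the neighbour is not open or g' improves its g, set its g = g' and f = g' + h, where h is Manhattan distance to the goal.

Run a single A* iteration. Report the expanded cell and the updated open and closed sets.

expanded=(4,2); open=[(3,1) g=2 f=11, (3,2) g=3 f=11, (4,3) g=3 f=9, (5,0) g=1 f=9, (5,1) g=2 f=9, (5,2) g=3 f=9]; closed=[(4,0), (4,1), (4,2)]

step 1: expand (4,2) (f=9, h=7) → closed; open now [(3,1) g=2 f=11, (3,2) g=3 f=11, (4,3) g=3 f=9, (5,0) g=1 f=9, (5,1) g=2 f=9, (5,2) g=3 f=9]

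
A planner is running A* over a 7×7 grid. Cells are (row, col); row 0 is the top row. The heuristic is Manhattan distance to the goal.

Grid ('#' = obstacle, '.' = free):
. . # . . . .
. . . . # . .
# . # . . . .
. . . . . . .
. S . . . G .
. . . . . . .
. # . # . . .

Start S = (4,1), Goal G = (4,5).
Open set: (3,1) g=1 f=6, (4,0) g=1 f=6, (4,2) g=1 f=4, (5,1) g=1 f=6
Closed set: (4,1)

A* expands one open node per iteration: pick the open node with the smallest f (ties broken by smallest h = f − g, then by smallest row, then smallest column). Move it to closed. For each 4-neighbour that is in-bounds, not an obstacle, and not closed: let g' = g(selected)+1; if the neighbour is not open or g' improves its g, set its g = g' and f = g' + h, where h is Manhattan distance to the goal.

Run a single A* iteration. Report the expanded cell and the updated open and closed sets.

expanded=(4,2); open=[(3,1) g=1 f=6, (3,2) g=2 f=6, (4,0) g=1 f=6, (4,3) g=2 f=4, (5,1) g=1 f=6, (5,2) g=2 f=6]; closed=[(4,1), (4,2)]

step 1: expand (4,2) (f=4, h=3) → closed; open now [(3,1) g=1 f=6, (3,2) g=2 f=6, (4,0) g=1 f=6, (4,3) g=2 f=4, (5,1) g=1 f=6, (5,2) g=2 f=6]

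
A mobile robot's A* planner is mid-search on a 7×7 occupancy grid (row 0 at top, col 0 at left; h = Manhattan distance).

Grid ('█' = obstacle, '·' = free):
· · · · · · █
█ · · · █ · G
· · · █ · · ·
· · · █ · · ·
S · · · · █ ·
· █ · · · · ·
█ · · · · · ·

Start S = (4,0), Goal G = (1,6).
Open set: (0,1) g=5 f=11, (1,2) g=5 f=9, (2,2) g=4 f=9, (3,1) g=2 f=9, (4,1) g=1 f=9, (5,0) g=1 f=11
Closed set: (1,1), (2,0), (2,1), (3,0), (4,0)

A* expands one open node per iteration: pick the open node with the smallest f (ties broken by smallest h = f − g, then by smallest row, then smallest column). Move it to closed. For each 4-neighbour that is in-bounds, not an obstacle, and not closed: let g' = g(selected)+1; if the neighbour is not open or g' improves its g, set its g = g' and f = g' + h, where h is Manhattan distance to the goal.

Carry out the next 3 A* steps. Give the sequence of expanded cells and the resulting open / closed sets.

order=[(1,2) → (1,3) → (2,2)]; open=[(0,1) g=5 f=11, (0,2) g=6 f=11, (0,3) g=7 f=11, (3,1) g=2 f=9, (3,2) g=5 f=11, (4,1) g=1 f=9, (5,0) g=1 f=11]; closed=[(1,1), (1,2), (1,3), (2,0), (2,1), (2,2), (3,0), (4,0)]

step 1: expand (1,2) (f=9, h=4) → closed; open now [(0,1) g=5 f=11, (0,2) g=6 f=11, (1,3) g=6 f=9, (2,2) g=4 f=9, (3,1) g=2 f=9, (4,1) g=1 f=9, (5,0) g=1 f=11]
step 2: expand (1,3) (f=9, h=3) → closed; open now [(0,1) g=5 f=11, (0,2) g=6 f=11, (0,3) g=7 f=11, (2,2) g=4 f=9, (3,1) g=2 f=9, (4,1) g=1 f=9, (5,0) g=1 f=11]
step 3: expand (2,2) (f=9, h=5) → closed; open now [(0,1) g=5 f=11, (0,2) g=6 f=11, (0,3) g=7 f=11, (3,1) g=2 f=9, (3,2) g=5 f=11, (4,1) g=1 f=9, (5,0) g=1 f=11]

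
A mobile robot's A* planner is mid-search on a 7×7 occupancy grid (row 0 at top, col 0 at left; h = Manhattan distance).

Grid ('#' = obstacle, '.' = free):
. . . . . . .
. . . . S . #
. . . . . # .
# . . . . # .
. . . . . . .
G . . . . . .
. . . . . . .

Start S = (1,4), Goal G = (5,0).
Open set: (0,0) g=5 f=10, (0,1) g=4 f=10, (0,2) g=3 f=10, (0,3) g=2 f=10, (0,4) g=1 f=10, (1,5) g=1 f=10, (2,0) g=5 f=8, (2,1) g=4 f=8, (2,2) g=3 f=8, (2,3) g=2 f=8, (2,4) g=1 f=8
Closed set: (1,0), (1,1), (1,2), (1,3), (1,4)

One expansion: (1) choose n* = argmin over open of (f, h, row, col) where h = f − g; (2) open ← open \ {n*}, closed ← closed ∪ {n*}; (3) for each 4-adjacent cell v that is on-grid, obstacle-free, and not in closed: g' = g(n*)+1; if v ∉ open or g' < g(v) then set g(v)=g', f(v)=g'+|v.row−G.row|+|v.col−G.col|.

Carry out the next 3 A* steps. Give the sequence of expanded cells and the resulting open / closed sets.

order=[(2,0) → (2,1) → (3,1)]; open=[(0,0) g=5 f=10, (0,1) g=4 f=10, (0,2) g=3 f=10, (0,3) g=2 f=10, (0,4) g=1 f=10, (1,5) g=1 f=10, (2,2) g=3 f=8, (2,3) g=2 f=8, (2,4) g=1 f=8, (3,2) g=6 f=10, (4,1) g=6 f=8]; closed=[(1,0), (1,1), (1,2), (1,3), (1,4), (2,0), (2,1), (3,1)]

step 1: expand (2,0) (f=8, h=3) → closed; open now [(0,0) g=5 f=10, (0,1) g=4 f=10, (0,2) g=3 f=10, (0,3) g=2 f=10, (0,4) g=1 f=10, (1,5) g=1 f=10, (2,1) g=4 f=8, (2,2) g=3 f=8, (2,3) g=2 f=8, (2,4) g=1 f=8]
step 2: expand (2,1) (f=8, h=4) → closed; open now [(0,0) g=5 f=10, (0,1) g=4 f=10, (0,2) g=3 f=10, (0,3) g=2 f=10, (0,4) g=1 f=10, (1,5) g=1 f=10, (2,2) g=3 f=8, (2,3) g=2 f=8, (2,4) g=1 f=8, (3,1) g=5 f=8]
step 3: expand (3,1) (f=8, h=3) → closed; open now [(0,0) g=5 f=10, (0,1) g=4 f=10, (0,2) g=3 f=10, (0,3) g=2 f=10, (0,4) g=1 f=10, (1,5) g=1 f=10, (2,2) g=3 f=8, (2,3) g=2 f=8, (2,4) g=1 f=8, (3,2) g=6 f=10, (4,1) g=6 f=8]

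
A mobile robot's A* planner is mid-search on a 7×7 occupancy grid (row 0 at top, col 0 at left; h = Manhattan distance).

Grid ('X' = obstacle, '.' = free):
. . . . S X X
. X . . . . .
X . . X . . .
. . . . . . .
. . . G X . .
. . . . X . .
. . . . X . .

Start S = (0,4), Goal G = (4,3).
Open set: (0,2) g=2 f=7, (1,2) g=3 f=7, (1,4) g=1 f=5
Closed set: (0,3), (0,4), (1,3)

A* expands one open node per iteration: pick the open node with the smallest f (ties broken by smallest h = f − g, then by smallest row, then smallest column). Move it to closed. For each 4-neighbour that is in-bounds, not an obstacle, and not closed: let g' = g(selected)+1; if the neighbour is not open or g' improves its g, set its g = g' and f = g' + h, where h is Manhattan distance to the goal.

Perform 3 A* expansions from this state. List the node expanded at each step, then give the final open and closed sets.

step 1: expand (1,4) (f=5, h=4) → closed; open now [(0,2) g=2 f=7, (1,2) g=3 f=7, (1,5) g=2 f=7, (2,4) g=2 f=5]
step 2: expand (2,4) (f=5, h=3) → closed; open now [(0,2) g=2 f=7, (1,2) g=3 f=7, (1,5) g=2 f=7, (2,5) g=3 f=7, (3,4) g=3 f=5]
step 3: expand (3,4) (f=5, h=2) → closed; open now [(0,2) g=2 f=7, (1,2) g=3 f=7, (1,5) g=2 f=7, (2,5) g=3 f=7, (3,3) g=4 f=5, (3,5) g=4 f=7]

order=[(1,4) → (2,4) → (3,4)]; open=[(0,2) g=2 f=7, (1,2) g=3 f=7, (1,5) g=2 f=7, (2,5) g=3 f=7, (3,3) g=4 f=5, (3,5) g=4 f=7]; closed=[(0,3), (0,4), (1,3), (1,4), (2,4), (3,4)]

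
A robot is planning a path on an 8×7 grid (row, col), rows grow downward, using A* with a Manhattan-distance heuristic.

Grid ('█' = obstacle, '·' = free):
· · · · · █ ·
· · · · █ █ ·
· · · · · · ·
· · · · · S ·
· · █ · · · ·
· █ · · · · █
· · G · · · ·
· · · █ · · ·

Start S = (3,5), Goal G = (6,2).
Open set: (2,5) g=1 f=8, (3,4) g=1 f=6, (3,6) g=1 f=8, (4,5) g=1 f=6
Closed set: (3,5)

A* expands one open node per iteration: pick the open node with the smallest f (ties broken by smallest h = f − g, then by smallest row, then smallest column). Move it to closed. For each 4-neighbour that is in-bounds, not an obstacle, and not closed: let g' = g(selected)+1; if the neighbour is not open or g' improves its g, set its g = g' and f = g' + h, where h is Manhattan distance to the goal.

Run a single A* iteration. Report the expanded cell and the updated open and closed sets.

step 1: expand (3,4) (f=6, h=5) → closed; open now [(2,4) g=2 f=8, (2,5) g=1 f=8, (3,3) g=2 f=6, (3,6) g=1 f=8, (4,4) g=2 f=6, (4,5) g=1 f=6]

expanded=(3,4); open=[(2,4) g=2 f=8, (2,5) g=1 f=8, (3,3) g=2 f=6, (3,6) g=1 f=8, (4,4) g=2 f=6, (4,5) g=1 f=6]; closed=[(3,4), (3,5)]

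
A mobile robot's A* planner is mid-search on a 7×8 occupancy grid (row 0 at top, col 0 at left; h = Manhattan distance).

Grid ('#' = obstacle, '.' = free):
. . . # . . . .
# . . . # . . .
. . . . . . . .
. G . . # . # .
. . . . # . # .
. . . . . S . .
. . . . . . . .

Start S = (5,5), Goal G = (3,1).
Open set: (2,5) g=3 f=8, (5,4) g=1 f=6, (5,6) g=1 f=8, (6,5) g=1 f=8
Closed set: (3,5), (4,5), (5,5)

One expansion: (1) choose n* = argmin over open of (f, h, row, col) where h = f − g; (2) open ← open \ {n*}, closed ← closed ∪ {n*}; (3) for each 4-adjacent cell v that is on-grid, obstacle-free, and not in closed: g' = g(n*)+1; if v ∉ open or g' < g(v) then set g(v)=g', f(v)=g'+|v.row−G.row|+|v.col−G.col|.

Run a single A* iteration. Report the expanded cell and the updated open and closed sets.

step 1: expand (5,4) (f=6, h=5) → closed; open now [(2,5) g=3 f=8, (5,3) g=2 f=6, (5,6) g=1 f=8, (6,4) g=2 f=8, (6,5) g=1 f=8]

expanded=(5,4); open=[(2,5) g=3 f=8, (5,3) g=2 f=6, (5,6) g=1 f=8, (6,4) g=2 f=8, (6,5) g=1 f=8]; closed=[(3,5), (4,5), (5,4), (5,5)]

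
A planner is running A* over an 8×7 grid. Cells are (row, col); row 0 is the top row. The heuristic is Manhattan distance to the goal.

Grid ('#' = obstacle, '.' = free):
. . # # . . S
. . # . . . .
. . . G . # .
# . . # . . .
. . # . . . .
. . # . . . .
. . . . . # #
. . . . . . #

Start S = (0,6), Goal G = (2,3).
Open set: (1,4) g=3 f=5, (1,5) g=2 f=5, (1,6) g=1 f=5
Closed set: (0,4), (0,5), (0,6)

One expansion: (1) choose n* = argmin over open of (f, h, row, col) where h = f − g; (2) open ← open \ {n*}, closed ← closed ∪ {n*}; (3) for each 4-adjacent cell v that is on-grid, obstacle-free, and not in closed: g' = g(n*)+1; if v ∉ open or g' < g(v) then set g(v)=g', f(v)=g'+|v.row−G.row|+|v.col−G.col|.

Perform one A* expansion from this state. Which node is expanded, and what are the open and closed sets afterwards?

expanded=(1,4); open=[(1,3) g=4 f=5, (1,5) g=2 f=5, (1,6) g=1 f=5, (2,4) g=4 f=5]; closed=[(0,4), (0,5), (0,6), (1,4)]

step 1: expand (1,4) (f=5, h=2) → closed; open now [(1,3) g=4 f=5, (1,5) g=2 f=5, (1,6) g=1 f=5, (2,4) g=4 f=5]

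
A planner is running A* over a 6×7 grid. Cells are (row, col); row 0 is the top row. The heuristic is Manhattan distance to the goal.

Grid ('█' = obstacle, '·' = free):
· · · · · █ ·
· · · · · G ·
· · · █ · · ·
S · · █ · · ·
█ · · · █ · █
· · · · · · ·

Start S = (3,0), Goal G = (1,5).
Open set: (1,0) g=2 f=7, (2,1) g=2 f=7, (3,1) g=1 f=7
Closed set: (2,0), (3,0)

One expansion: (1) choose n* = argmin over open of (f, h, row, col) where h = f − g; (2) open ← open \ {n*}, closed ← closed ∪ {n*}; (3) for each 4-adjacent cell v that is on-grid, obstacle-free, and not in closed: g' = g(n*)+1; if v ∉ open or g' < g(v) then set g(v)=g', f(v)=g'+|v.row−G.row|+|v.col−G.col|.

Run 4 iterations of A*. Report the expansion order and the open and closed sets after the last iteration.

order=[(1,0) → (1,1) → (1,2) → (1,3)]; open=[(0,0) g=3 f=9, (0,1) g=4 f=9, (0,2) g=5 f=9, (0,3) g=6 f=9, (1,4) g=6 f=7, (2,1) g=2 f=7, (2,2) g=5 f=9, (3,1) g=1 f=7]; closed=[(1,0), (1,1), (1,2), (1,3), (2,0), (3,0)]

step 1: expand (1,0) (f=7, h=5) → closed; open now [(0,0) g=3 f=9, (1,1) g=3 f=7, (2,1) g=2 f=7, (3,1) g=1 f=7]
step 2: expand (1,1) (f=7, h=4) → closed; open now [(0,0) g=3 f=9, (0,1) g=4 f=9, (1,2) g=4 f=7, (2,1) g=2 f=7, (3,1) g=1 f=7]
step 3: expand (1,2) (f=7, h=3) → closed; open now [(0,0) g=3 f=9, (0,1) g=4 f=9, (0,2) g=5 f=9, (1,3) g=5 f=7, (2,1) g=2 f=7, (2,2) g=5 f=9, (3,1) g=1 f=7]
step 4: expand (1,3) (f=7, h=2) → closed; open now [(0,0) g=3 f=9, (0,1) g=4 f=9, (0,2) g=5 f=9, (0,3) g=6 f=9, (1,4) g=6 f=7, (2,1) g=2 f=7, (2,2) g=5 f=9, (3,1) g=1 f=7]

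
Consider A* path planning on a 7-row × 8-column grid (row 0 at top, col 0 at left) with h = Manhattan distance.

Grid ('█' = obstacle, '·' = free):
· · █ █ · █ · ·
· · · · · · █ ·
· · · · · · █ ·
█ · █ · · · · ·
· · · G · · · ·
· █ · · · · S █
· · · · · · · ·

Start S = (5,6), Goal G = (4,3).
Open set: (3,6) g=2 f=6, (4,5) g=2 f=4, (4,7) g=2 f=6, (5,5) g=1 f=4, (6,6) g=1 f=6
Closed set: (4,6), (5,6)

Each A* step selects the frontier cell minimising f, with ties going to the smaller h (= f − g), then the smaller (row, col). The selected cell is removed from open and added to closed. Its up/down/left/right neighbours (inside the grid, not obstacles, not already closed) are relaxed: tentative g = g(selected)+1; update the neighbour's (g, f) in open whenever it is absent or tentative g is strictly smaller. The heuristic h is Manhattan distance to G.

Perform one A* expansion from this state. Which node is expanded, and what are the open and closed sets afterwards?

step 1: expand (4,5) (f=4, h=2) → closed; open now [(3,5) g=3 f=6, (3,6) g=2 f=6, (4,4) g=3 f=4, (4,7) g=2 f=6, (5,5) g=1 f=4, (6,6) g=1 f=6]

expanded=(4,5); open=[(3,5) g=3 f=6, (3,6) g=2 f=6, (4,4) g=3 f=4, (4,7) g=2 f=6, (5,5) g=1 f=4, (6,6) g=1 f=6]; closed=[(4,5), (4,6), (5,6)]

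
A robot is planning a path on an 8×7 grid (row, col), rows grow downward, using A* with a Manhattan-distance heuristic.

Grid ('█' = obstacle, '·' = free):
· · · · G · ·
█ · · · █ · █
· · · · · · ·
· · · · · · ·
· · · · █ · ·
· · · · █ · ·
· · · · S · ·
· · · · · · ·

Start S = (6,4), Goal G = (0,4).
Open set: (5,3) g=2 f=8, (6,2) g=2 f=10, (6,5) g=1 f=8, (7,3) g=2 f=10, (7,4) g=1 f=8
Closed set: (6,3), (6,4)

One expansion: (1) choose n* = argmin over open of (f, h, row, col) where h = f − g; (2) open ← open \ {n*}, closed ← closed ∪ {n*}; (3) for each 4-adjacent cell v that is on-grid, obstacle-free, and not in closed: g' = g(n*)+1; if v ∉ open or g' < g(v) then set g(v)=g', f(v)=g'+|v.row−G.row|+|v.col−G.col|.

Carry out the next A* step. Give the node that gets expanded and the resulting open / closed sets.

expanded=(5,3); open=[(4,3) g=3 f=8, (5,2) g=3 f=10, (6,2) g=2 f=10, (6,5) g=1 f=8, (7,3) g=2 f=10, (7,4) g=1 f=8]; closed=[(5,3), (6,3), (6,4)]

step 1: expand (5,3) (f=8, h=6) → closed; open now [(4,3) g=3 f=8, (5,2) g=3 f=10, (6,2) g=2 f=10, (6,5) g=1 f=8, (7,3) g=2 f=10, (7,4) g=1 f=8]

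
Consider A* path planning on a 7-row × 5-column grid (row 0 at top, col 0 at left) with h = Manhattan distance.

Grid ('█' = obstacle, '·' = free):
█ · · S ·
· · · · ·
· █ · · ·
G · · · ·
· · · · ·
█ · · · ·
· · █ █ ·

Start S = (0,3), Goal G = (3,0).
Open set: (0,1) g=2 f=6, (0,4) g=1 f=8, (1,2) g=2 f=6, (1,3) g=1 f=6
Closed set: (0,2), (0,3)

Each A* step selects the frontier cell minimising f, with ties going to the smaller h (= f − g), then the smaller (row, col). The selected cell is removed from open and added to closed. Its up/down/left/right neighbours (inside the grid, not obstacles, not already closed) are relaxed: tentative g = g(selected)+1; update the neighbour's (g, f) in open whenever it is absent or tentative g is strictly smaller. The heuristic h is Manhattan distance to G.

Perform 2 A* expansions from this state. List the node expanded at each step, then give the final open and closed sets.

step 1: expand (0,1) (f=6, h=4) → closed; open now [(0,4) g=1 f=8, (1,1) g=3 f=6, (1,2) g=2 f=6, (1,3) g=1 f=6]
step 2: expand (1,1) (f=6, h=3) → closed; open now [(0,4) g=1 f=8, (1,0) g=4 f=6, (1,2) g=2 f=6, (1,3) g=1 f=6]

order=[(0,1) → (1,1)]; open=[(0,4) g=1 f=8, (1,0) g=4 f=6, (1,2) g=2 f=6, (1,3) g=1 f=6]; closed=[(0,1), (0,2), (0,3), (1,1)]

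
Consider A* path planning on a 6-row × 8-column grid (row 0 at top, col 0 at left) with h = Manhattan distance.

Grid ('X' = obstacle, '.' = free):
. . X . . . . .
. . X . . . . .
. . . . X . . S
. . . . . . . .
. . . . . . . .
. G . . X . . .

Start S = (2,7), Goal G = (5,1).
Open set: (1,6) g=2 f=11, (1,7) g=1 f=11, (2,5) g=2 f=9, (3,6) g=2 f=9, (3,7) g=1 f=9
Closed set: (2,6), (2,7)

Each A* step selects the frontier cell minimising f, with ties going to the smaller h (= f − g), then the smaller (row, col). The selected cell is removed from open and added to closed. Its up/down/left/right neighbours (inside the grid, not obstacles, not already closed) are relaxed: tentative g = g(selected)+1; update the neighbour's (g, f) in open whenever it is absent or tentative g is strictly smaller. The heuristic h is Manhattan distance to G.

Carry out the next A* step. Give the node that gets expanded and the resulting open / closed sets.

step 1: expand (2,5) (f=9, h=7) → closed; open now [(1,5) g=3 f=11, (1,6) g=2 f=11, (1,7) g=1 f=11, (3,5) g=3 f=9, (3,6) g=2 f=9, (3,7) g=1 f=9]

expanded=(2,5); open=[(1,5) g=3 f=11, (1,6) g=2 f=11, (1,7) g=1 f=11, (3,5) g=3 f=9, (3,6) g=2 f=9, (3,7) g=1 f=9]; closed=[(2,5), (2,6), (2,7)]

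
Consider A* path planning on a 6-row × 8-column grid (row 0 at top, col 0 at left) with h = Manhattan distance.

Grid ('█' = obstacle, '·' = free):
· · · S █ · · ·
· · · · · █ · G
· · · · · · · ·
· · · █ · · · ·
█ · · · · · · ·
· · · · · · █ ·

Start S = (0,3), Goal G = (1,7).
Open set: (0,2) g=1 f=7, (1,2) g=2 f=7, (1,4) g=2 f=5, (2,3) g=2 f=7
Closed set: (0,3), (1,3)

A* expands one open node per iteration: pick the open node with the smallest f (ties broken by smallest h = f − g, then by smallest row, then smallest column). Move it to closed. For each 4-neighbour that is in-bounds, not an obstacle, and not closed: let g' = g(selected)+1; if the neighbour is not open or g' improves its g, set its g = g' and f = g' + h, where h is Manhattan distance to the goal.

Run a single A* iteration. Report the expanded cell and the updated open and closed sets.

step 1: expand (1,4) (f=5, h=3) → closed; open now [(0,2) g=1 f=7, (1,2) g=2 f=7, (2,3) g=2 f=7, (2,4) g=3 f=7]

expanded=(1,4); open=[(0,2) g=1 f=7, (1,2) g=2 f=7, (2,3) g=2 f=7, (2,4) g=3 f=7]; closed=[(0,3), (1,3), (1,4)]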